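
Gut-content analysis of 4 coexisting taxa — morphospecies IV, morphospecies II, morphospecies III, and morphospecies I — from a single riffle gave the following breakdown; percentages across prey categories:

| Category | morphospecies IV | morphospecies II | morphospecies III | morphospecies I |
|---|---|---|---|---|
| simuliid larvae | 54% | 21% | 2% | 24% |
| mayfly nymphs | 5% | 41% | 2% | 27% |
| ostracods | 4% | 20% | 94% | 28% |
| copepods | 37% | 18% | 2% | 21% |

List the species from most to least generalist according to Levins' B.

morphospecies I > morphospecies II > morphospecies IV > morphospecies III

Convert percentages to proportions (divide by 100).
Σp_IVᵢ² = 0.54² + 0.05² + 0.04² + 0.37² = 0.2916 + 0.0025 + 0.0016 + 0.1369 = 0.4326
B_IV = 1 / 0.4326 = 2.3116
Σp_IIᵢ² = 0.21² + 0.41² + 0.20² + 0.18² = 0.0441 + 0.1681 + 0.0400 + 0.0324 = 0.2846
B_II = 1 / 0.2846 = 3.5137
Σp_IIIᵢ² = 0.02² + 0.02² + 0.94² + 0.02² = 0.0004 + 0.0004 + 0.8836 + 0.0004 = 0.8848
B_III = 1 / 0.8848 = 1.1302
Σp_Iᵢ² = 0.24² + 0.27² + 0.28² + 0.21² = 0.0576 + 0.0729 + 0.0784 + 0.0441 = 0.2530
B_I = 1 / 0.2530 = 3.9526
Ranking by B (broadest → narrowest): morphospecies I (3.95) > morphospecies II (3.51) > morphospecies IV (2.31) > morphospecies III (1.13)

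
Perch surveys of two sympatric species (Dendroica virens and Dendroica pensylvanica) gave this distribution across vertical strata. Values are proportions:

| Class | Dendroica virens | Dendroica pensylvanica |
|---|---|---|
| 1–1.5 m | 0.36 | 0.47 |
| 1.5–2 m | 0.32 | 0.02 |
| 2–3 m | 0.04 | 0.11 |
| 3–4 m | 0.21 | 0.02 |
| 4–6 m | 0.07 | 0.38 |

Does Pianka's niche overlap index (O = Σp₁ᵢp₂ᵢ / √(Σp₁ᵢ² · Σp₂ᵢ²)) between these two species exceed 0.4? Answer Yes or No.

Yes

Σ p₁ᵢp₂ᵢ = 0.1692 + 0.0064 + 0.0044 + 0.0042 + 0.0266 = 0.2108
Σp_1ᵢ² = 0.36² + 0.32² + 0.04² + 0.21² + 0.07² = 0.1296 + 0.1024 + 0.0016 + 0.0441 + 0.0049 = 0.2826
Σp_2ᵢ² = 0.47² + 0.02² + 0.11² + 0.02² + 0.38² = 0.2209 + 0.0004 + 0.0121 + 0.0004 + 0.1444 = 0.3782
O = 0.2108 / √(0.2826 × 0.3782) = 0.2108 / 0.32692 = 0.6448
O = 0.6448 > 0.4 → Yes.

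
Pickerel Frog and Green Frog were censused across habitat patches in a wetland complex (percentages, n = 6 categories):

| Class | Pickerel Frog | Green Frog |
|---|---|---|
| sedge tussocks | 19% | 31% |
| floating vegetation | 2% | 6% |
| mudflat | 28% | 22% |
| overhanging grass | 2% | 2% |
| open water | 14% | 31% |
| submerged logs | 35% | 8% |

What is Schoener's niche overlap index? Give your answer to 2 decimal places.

0.67

Convert percentages to proportions (divide by 100).
Σ|p₁ᵢ − p₂ᵢ| = 0.12 + 0.04 + 0.06 + 0.00 + 0.17 + 0.27 = 0.66
D = 1 − ½ × 0.66 = 1 − 0.330 = 0.6700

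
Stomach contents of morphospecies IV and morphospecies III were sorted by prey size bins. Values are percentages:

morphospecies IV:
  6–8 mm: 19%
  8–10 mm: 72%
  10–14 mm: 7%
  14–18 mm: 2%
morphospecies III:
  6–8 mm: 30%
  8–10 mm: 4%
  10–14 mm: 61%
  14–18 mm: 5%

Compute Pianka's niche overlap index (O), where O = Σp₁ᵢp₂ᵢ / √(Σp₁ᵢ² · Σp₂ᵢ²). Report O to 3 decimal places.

0.253

Convert percentages to proportions (divide by 100).
Σ p₁ᵢp₂ᵢ = 0.0570 + 0.0288 + 0.0427 + 0.0010 = 0.1295
Σp_1ᵢ² = 0.19² + 0.72² + 0.07² + 0.02² = 0.0361 + 0.5184 + 0.0049 + 0.0004 = 0.5598
Σp_2ᵢ² = 0.30² + 0.04² + 0.61² + 0.05² = 0.0900 + 0.0016 + 0.3721 + 0.0025 = 0.4662
O = 0.1295 / √(0.5598 × 0.4662) = 0.1295 / 0.510861 = 0.25349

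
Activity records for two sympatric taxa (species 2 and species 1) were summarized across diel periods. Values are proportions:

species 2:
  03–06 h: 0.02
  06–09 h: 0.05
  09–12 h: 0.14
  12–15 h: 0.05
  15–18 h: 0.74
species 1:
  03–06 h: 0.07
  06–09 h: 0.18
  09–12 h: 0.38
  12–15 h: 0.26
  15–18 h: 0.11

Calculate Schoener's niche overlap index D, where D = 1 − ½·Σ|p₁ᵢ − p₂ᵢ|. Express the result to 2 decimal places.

0.37

Σ|p₁ᵢ − p₂ᵢ| = 0.05 + 0.13 + 0.24 + 0.21 + 0.63 = 1.26
D = 1 − ½ × 1.26 = 1 − 0.630 = 0.3700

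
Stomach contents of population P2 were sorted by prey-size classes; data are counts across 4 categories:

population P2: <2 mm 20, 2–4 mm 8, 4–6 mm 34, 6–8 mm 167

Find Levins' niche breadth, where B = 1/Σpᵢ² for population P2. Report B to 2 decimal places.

Proportions for population P2 (n=229): 20/229=0.0873, 8/229=0.0349, 34/229=0.1485, 167/229=0.7293
Σpᵢ² = 0.0873² + 0.0349² + 0.1485² + 0.7293² = 0.007621 + 0.001218 + 0.022052 + 0.531878 = 0.562769
B = 1 / 0.562769 = 1.7769

1.78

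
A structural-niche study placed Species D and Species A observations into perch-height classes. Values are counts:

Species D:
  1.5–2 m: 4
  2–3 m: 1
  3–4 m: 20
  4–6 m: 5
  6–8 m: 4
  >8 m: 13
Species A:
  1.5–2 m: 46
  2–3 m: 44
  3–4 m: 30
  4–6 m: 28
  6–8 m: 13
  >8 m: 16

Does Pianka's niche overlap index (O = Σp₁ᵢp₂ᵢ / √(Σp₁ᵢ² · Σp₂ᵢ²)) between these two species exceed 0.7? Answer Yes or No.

No

Proportions for Species D (n=47): 4/47=0.0851, 1/47=0.0213, 20/47=0.4255, 5/47=0.1064, 4/47=0.0851, 13/47=0.2766
Proportions for Species A (n=177): 46/177=0.2599, 44/177=0.2486, 30/177=0.1695, 28/177=0.1582, 13/177=0.0734, 16/177=0.0904
Σ p₁ᵢp₂ᵢ = 0.022117 + 0.005295 + 0.072122 + 0.016832 + 0.006246 + 0.025005 = 0.147617
Σp_1ᵢ² = 0.0851² + 0.0213² + 0.4255² + 0.1064² + 0.0851² + 0.2766² = 0.007242 + 0.000454 + 0.181050 + 0.011321 + 0.007242 + 0.076508 = 0.283817
Σp_2ᵢ² = 0.2599² + 0.2486² + 0.1695² + 0.1582² + 0.0734² + 0.0904² = 0.067548 + 0.061802 + 0.028730 + 0.025027 + 0.005388 + 0.008172 = 0.196667
O = 0.147617 / √(0.283817 × 0.196667) = 0.147617 / 0.2362571 = 0.6248
O = 0.6248 < 0.7 → No.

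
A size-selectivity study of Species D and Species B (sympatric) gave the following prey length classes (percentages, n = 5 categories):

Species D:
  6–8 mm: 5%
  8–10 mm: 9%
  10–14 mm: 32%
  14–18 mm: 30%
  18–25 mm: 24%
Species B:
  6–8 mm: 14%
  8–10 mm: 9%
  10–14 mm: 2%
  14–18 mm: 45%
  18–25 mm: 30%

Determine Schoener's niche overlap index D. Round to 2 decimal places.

Convert percentages to proportions (divide by 100).
Σ|p₁ᵢ − p₂ᵢ| = 0.09 + 0.00 + 0.30 + 0.15 + 0.06 = 0.60
D = 1 − ½ × 0.60 = 1 − 0.300 = 0.7000

0.70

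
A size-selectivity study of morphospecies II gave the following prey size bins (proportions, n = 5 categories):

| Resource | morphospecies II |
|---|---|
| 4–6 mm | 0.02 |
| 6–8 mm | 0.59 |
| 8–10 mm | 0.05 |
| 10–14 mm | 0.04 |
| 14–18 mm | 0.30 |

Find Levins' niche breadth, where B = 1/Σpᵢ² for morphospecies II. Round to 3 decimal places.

Σpᵢ² = 0.02² + 0.59² + 0.05² + 0.04² + 0.30² = 0.0004 + 0.3481 + 0.0025 + 0.0016 + 0.0900 = 0.4426
B = 1 / 0.4426 = 2.25938

2.259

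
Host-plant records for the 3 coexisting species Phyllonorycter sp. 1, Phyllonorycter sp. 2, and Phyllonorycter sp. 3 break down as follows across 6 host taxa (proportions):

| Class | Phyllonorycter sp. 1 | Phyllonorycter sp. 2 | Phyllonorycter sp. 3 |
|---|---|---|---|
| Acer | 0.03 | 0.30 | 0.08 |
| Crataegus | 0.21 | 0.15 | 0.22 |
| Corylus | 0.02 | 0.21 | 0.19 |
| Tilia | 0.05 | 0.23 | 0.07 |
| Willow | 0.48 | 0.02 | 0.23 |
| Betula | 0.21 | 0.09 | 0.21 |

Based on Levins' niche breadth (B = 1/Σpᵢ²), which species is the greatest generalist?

Σp_1ᵢ² = 0.03² + 0.21² + 0.02² + 0.05² + 0.48² + 0.21² = 0.0009 + 0.0441 + 0.0004 + 0.0025 + 0.2304 + 0.0441 = 0.3224
B_1 = 1 / 0.3224 = 3.1017
Σp_2ᵢ² = 0.30² + 0.15² + 0.21² + 0.23² + 0.02² + 0.09² = 0.0900 + 0.0225 + 0.0441 + 0.0529 + 0.0004 + 0.0081 = 0.2180
B_2 = 1 / 0.2180 = 4.5872
Σp_3ᵢ² = 0.08² + 0.22² + 0.19² + 0.07² + 0.23² + 0.21² = 0.0064 + 0.0484 + 0.0361 + 0.0049 + 0.0529 + 0.0441 = 0.1928
B_3 = 1 / 0.1928 = 5.1867
Highest B → broadest niche (most generalist): Phyllonorycter sp. 3 (B = 5.19).

Phyllonorycter sp. 3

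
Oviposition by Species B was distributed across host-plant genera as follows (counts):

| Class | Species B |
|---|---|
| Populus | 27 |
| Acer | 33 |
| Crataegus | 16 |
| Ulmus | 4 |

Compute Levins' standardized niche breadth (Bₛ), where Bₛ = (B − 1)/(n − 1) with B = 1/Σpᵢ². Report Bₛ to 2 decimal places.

Proportions for Species B (n=80): 27/80=0.3375, 33/80=0.4125, 16/80=0.2000, 4/80=0.0500
Σpᵢ² = 0.3375² + 0.4125² + 0.2000² + 0.0500² = 0.113906 + 0.170156 + 0.040000 + 0.002500 = 0.326562
B = 1 / 0.326562 = 3.0622
Bₛ = (B − 1)/(n − 1) = (3.0622 − 1)/(4 − 1) = 2.0622/3 = 0.6874

0.69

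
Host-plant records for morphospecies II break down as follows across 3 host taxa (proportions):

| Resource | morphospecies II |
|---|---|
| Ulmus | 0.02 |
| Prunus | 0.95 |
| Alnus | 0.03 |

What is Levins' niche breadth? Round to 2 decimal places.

1.11

Σpᵢ² = 0.02² + 0.95² + 0.03² = 0.0004 + 0.9025 + 0.0009 = 0.9038
B = 1 / 0.9038 = 1.1064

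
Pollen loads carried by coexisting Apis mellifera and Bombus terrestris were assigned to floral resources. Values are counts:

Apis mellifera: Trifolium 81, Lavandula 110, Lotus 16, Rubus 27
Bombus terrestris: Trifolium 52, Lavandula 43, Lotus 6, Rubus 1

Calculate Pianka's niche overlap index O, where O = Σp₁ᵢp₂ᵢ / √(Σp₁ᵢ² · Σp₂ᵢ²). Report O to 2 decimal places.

Proportions for Apis mellifera (n=234): 81/234=0.3462, 110/234=0.4701, 16/234=0.0684, 27/234=0.1154
Proportions for Bombus terrestris (n=102): 52/102=0.5098, 43/102=0.4216, 6/102=0.0588, 1/102=0.0098
Σ p₁ᵢp₂ᵢ = 0.176493 + 0.198194 + 0.004022 + 0.001131 = 0.379840
Σp_1ᵢ² = 0.3462² + 0.4701² + 0.0684² + 0.1154² = 0.119854 + 0.220994 + 0.004679 + 0.013317 = 0.358844
Σp_2ᵢ² = 0.5098² + 0.4216² + 0.0588² + 0.0098² = 0.259896 + 0.177747 + 0.003457 + 0.000096 = 0.441196
O = 0.379840 / √(0.358844 × 0.441196) = 0.379840 / 0.3978951 = 0.9546

0.95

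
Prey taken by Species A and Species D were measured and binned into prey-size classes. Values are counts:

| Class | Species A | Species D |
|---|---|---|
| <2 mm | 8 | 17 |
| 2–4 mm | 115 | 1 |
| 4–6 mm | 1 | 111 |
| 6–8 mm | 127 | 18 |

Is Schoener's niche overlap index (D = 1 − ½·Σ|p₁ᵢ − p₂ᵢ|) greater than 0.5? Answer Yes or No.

No

Proportions for Species A (n=251): 8/251=0.0319, 115/251=0.4582, 1/251=0.0040, 127/251=0.5060
Proportions for Species D (n=147): 17/147=0.1156, 1/147=0.0068, 111/147=0.7551, 18/147=0.1224
Σ|p₁ᵢ − p₂ᵢ| = 0.0837 + 0.4514 + 0.7511 + 0.3836 = 1.6698
D = 1 − ½ × 1.6698 = 1 − 0.83490 = 0.16510
D = 0.16510 < 0.5 → No.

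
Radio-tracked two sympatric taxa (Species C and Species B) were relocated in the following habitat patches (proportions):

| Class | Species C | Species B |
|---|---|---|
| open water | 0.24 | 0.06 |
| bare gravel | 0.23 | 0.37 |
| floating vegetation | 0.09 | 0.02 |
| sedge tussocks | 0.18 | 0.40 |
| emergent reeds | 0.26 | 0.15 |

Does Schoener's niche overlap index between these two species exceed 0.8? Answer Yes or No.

Σ|p₁ᵢ − p₂ᵢ| = 0.18 + 0.14 + 0.07 + 0.22 + 0.11 = 0.72
D = 1 − ½ × 0.72 = 1 − 0.360 = 0.6400
D = 0.6400 < 0.8 → No.

No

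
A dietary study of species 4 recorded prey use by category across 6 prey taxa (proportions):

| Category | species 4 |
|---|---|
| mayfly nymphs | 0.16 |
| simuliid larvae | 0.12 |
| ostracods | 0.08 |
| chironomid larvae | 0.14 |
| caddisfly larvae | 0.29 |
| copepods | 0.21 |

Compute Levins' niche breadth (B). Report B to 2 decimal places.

Σpᵢ² = 0.16² + 0.12² + 0.08² + 0.14² + 0.29² + 0.21² = 0.0256 + 0.0144 + 0.0064 + 0.0196 + 0.0841 + 0.0441 = 0.1942
B = 1 / 0.1942 = 5.1493

5.15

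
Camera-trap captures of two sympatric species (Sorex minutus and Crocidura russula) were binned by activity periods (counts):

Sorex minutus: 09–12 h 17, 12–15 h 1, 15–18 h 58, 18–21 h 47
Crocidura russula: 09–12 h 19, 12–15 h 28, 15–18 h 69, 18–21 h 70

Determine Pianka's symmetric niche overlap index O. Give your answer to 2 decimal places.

0.96

Proportions for Sorex minutus (n=123): 17/123=0.1382, 1/123=0.0081, 58/123=0.4715, 47/123=0.3821
Proportions for Crocidura russula (n=186): 19/186=0.1022, 28/186=0.1505, 69/186=0.3710, 70/186=0.3763
Σ p₁ᵢp₂ᵢ = 0.014124 + 0.001219 + 0.174927 + 0.143784 = 0.334054
Σp_1ᵢ² = 0.1382² + 0.0081² + 0.4715² + 0.3821² = 0.019099 + 0.000066 + 0.222312 + 0.146000 = 0.387477
Σp_2ᵢ² = 0.1022² + 0.1505² + 0.3710² + 0.3763² = 0.010445 + 0.022650 + 0.137641 + 0.141602 = 0.312338
O = 0.334054 / √(0.387477 × 0.312338) = 0.334054 / 0.3478847 = 0.9602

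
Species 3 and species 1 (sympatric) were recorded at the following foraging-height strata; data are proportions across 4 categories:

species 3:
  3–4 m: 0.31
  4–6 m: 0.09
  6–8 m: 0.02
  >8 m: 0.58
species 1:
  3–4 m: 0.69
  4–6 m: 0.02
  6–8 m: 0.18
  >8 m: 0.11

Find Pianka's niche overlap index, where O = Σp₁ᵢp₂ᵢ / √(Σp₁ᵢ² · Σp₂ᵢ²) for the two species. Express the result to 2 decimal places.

0.59

Σ p₁ᵢp₂ᵢ = 0.2139 + 0.0018 + 0.0036 + 0.0638 = 0.2831
Σp_1ᵢ² = 0.31² + 0.09² + 0.02² + 0.58² = 0.0961 + 0.0081 + 0.0004 + 0.3364 = 0.4410
Σp_2ᵢ² = 0.69² + 0.02² + 0.18² + 0.11² = 0.4761 + 0.0004 + 0.0324 + 0.0121 = 0.5210
O = 0.2831 / √(0.4410 × 0.5210) = 0.2831 / 0.47933 = 0.5906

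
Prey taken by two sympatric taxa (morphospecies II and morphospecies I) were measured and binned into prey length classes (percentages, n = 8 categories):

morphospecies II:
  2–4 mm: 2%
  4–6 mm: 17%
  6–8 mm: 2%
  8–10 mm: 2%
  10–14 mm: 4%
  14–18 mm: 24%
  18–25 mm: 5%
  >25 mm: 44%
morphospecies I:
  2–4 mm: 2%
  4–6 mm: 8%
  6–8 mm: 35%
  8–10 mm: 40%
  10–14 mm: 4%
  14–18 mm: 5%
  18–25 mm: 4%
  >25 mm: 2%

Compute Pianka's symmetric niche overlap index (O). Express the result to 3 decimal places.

0.184

Convert percentages to proportions (divide by 100).
Σ p₁ᵢp₂ᵢ = 0.0004 + 0.0136 + 0.0070 + 0.0080 + 0.0016 + 0.0120 + 0.0020 + 0.0088 = 0.0534
Σp_1ᵢ² = 0.02² + 0.17² + 0.02² + 0.02² + 0.04² + 0.24² + 0.05² + 0.44² = 0.0004 + 0.0289 + 0.0004 + 0.0004 + 0.0016 + 0.0576 + 0.0025 + 0.1936 = 0.2854
Σp_2ᵢ² = 0.02² + 0.08² + 0.35² + 0.40² + 0.04² + 0.05² + 0.04² + 0.02² = 0.0004 + 0.0064 + 0.1225 + 0.1600 + 0.0016 + 0.0025 + 0.0016 + 0.0004 = 0.2954
O = 0.0534 / √(0.2854 × 0.2954) = 0.0534 / 0.290357 = 0.18391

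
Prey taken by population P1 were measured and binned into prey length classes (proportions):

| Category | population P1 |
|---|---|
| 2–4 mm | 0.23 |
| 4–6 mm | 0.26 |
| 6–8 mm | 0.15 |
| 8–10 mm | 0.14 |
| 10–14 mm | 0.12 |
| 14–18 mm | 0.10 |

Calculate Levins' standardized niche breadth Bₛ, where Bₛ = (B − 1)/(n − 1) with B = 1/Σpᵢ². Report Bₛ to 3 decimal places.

Σpᵢ² = 0.23² + 0.26² + 0.15² + 0.14² + 0.12² + 0.10² = 0.0529 + 0.0676 + 0.0225 + 0.0196 + 0.0144 + 0.0100 = 0.1870
B = 1 / 0.1870 = 5.34759
Bₛ = (B − 1)/(n − 1) = (5.34759 − 1)/(6 − 1) = 4.34759/5 = 0.86952

0.870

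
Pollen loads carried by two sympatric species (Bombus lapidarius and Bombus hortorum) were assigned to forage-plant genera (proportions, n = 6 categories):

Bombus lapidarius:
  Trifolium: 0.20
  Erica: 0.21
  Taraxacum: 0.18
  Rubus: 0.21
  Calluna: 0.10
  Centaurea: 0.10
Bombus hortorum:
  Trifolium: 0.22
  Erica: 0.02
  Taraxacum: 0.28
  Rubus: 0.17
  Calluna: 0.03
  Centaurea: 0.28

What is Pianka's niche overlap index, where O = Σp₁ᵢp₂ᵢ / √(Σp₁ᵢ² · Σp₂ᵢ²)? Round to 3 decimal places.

0.802

Σ p₁ᵢp₂ᵢ = 0.0440 + 0.0042 + 0.0504 + 0.0357 + 0.0030 + 0.0280 = 0.1653
Σp_1ᵢ² = 0.20² + 0.21² + 0.18² + 0.21² + 0.10² + 0.10² = 0.0400 + 0.0441 + 0.0324 + 0.0441 + 0.0100 + 0.0100 = 0.1806
Σp_2ᵢ² = 0.22² + 0.02² + 0.28² + 0.17² + 0.03² + 0.28² = 0.0484 + 0.0004 + 0.0784 + 0.0289 + 0.0009 + 0.0784 = 0.2354
O = 0.1653 / √(0.1806 × 0.2354) = 0.1653 / 0.206187 = 0.80170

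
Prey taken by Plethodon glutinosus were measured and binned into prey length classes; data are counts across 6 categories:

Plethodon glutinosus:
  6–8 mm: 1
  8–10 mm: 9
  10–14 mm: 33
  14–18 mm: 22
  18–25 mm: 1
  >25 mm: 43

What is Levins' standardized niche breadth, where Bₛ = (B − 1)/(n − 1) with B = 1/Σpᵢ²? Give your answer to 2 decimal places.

Proportions for Plethodon glutinosus (n=109): 1/109=0.0092, 9/109=0.0826, 33/109=0.3028, 22/109=0.2018, 1/109=0.0092, 43/109=0.3945
Σpᵢ² = 0.0092² + 0.0826² + 0.3028² + 0.2018² + 0.0092² + 0.3945² = 0.000085 + 0.006823 + 0.091688 + 0.040723 + 0.000085 + 0.155630 = 0.295034
B = 1 / 0.295034 = 3.3894
Bₛ = (B − 1)/(n − 1) = (3.3894 − 1)/(6 − 1) = 2.3894/5 = 0.4779

0.48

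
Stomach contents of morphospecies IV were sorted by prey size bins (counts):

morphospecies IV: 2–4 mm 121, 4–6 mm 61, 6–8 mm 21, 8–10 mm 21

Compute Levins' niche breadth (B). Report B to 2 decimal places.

Proportions for morphospecies IV (n=224): 121/224=0.5402, 61/224=0.2723, 21/224=0.0938, 21/224=0.0938
Σpᵢ² = 0.5402² + 0.2723² + 0.0938² + 0.0938² = 0.291816 + 0.074147 + 0.008798 + 0.008798 = 0.383559
B = 1 / 0.383559 = 2.6072

2.61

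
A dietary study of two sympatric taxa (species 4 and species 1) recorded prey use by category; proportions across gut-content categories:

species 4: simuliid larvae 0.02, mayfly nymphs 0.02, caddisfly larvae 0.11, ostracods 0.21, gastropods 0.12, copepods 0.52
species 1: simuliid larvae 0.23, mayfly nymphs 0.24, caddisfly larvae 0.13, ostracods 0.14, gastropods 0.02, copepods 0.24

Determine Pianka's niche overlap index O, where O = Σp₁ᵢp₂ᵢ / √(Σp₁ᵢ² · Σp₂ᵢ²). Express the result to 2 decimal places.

0.68

Σ p₁ᵢp₂ᵢ = 0.0046 + 0.0048 + 0.0143 + 0.0294 + 0.0024 + 0.1248 = 0.1803
Σp_1ᵢ² = 0.02² + 0.02² + 0.11² + 0.21² + 0.12² + 0.52² = 0.0004 + 0.0004 + 0.0121 + 0.0441 + 0.0144 + 0.2704 = 0.3418
Σp_2ᵢ² = 0.23² + 0.24² + 0.13² + 0.14² + 0.02² + 0.24² = 0.0529 + 0.0576 + 0.0169 + 0.0196 + 0.0004 + 0.0576 = 0.2050
O = 0.1803 / √(0.3418 × 0.2050) = 0.1803 / 0.26471 = 0.6811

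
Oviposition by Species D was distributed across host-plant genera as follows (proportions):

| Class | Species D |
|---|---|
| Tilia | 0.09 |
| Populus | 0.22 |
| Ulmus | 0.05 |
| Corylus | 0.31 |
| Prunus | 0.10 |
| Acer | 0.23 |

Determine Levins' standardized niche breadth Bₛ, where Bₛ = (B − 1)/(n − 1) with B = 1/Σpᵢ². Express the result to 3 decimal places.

Σpᵢ² = 0.09² + 0.22² + 0.05² + 0.31² + 0.10² + 0.23² = 0.0081 + 0.0484 + 0.0025 + 0.0961 + 0.0100 + 0.0529 = 0.2180
B = 1 / 0.2180 = 4.58716
Bₛ = (B − 1)/(n − 1) = (4.58716 − 1)/(6 − 1) = 3.58716/5 = 0.71743

0.717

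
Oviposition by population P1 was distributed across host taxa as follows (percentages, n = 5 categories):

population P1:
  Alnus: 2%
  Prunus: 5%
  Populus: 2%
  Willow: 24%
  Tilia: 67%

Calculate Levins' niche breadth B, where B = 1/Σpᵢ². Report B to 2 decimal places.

1.96

Convert percentages to proportions (divide by 100).
Σpᵢ² = 0.02² + 0.05² + 0.02² + 0.24² + 0.67² = 0.0004 + 0.0025 + 0.0004 + 0.0576 + 0.4489 = 0.5098
B = 1 / 0.5098 = 1.9616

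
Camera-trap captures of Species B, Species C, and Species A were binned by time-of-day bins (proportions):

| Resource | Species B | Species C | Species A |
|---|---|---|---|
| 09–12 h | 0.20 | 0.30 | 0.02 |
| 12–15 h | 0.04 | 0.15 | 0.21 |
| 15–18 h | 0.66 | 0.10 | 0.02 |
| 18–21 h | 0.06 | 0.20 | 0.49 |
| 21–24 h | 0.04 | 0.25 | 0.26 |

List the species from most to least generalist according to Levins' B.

Σp_Bᵢ² = 0.20² + 0.04² + 0.66² + 0.06² + 0.04² = 0.0400 + 0.0016 + 0.4356 + 0.0036 + 0.0016 = 0.4824
B_B = 1 / 0.4824 = 2.0730
Σp_Cᵢ² = 0.30² + 0.15² + 0.10² + 0.20² + 0.25² = 0.0900 + 0.0225 + 0.0100 + 0.0400 + 0.0625 = 0.2250
B_C = 1 / 0.2250 = 4.4444
Σp_Aᵢ² = 0.02² + 0.21² + 0.02² + 0.49² + 0.26² = 0.0004 + 0.0441 + 0.0004 + 0.2401 + 0.0676 = 0.3526
B_A = 1 / 0.3526 = 2.8361
Ranking by B (broadest → narrowest): Species C (4.44) > Species A (2.84) > Species B (2.07)

Species C > Species A > Species B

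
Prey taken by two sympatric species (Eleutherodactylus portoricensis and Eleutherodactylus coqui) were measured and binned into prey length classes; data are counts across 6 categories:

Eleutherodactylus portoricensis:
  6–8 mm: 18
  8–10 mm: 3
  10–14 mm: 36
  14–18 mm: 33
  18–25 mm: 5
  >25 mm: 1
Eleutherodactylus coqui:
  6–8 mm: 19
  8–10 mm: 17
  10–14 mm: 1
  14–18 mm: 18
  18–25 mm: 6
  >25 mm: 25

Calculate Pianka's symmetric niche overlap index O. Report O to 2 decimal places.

Proportions for Eleutherodactylus portoricensis (n=96): 18/96=0.1875, 3/96=0.0313, 36/96=0.3750, 33/96=0.3438, 5/96=0.0521, 1/96=0.0104
Proportions for Eleutherodactylus coqui (n=86): 19/86=0.2209, 17/86=0.1977, 1/86=0.0116, 18/86=0.2093, 6/86=0.0698, 25/86=0.2907
Σ p₁ᵢp₂ᵢ = 0.041419 + 0.006188 + 0.004350 + 0.071957 + 0.003637 + 0.003023 = 0.130574
Σp_1ᵢ² = 0.1875² + 0.0313² + 0.3750² + 0.3438² + 0.0521² + 0.0104² = 0.035156 + 0.000980 + 0.140625 + 0.118198 + 0.002714 + 0.000108 = 0.297781
Σp_2ᵢ² = 0.2209² + 0.1977² + 0.0116² + 0.2093² + 0.0698² + 0.2907² = 0.048797 + 0.039085 + 0.000135 + 0.043806 + 0.004872 + 0.084506 = 0.221201
O = 0.130574 / √(0.297781 × 0.221201) = 0.130574 / 0.2566505 = 0.5088

0.51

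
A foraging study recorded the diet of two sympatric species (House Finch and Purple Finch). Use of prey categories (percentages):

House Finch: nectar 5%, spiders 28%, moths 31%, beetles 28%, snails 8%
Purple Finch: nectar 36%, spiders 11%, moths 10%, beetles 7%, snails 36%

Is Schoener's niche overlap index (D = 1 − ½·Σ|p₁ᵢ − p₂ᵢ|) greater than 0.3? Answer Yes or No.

Yes

Convert percentages to proportions (divide by 100).
Σ|p₁ᵢ − p₂ᵢ| = 0.31 + 0.17 + 0.21 + 0.21 + 0.28 = 1.18
D = 1 − ½ × 1.18 = 1 − 0.590 = 0.4100
D = 0.4100 > 0.3 → Yes.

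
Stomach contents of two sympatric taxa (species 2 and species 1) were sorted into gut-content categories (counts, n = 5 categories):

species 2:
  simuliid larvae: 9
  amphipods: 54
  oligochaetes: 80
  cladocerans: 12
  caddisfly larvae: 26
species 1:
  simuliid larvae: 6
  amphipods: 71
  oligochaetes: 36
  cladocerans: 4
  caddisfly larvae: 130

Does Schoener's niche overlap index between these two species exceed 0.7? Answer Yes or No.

Proportions for species 2 (n=181): 9/181=0.0497, 54/181=0.2983, 80/181=0.4420, 12/181=0.0663, 26/181=0.1436
Proportions for species 1 (n=247): 6/247=0.0243, 71/247=0.2874, 36/247=0.1457, 4/247=0.0162, 130/247=0.5263
Σ|p₁ᵢ − p₂ᵢ| = 0.0254 + 0.0109 + 0.2963 + 0.0501 + 0.3827 = 0.7654
D = 1 − ½ × 0.7654 = 1 − 0.38270 = 0.61730
D = 0.61730 < 0.7 → No.

No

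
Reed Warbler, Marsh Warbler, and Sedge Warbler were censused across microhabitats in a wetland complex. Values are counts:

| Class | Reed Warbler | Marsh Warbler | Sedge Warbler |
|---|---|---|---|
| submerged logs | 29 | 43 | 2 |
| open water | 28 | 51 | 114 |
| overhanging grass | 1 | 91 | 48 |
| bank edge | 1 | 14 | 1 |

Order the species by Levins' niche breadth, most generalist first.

Proportions for Reed Warbler (n=59): 29/59=0.4915, 28/59=0.4746, 1/59=0.0169, 1/59=0.0169
Proportions for Marsh Warbler (n=199): 43/199=0.2161, 51/199=0.2563, 91/199=0.4573, 14/199=0.0704
Proportions for Sedge Warbler (n=165): 2/165=0.0121, 114/165=0.6909, 48/165=0.2909, 1/165=0.0061
Σp_Reedᵢ² = 0.4915² + 0.4746² + 0.0169² + 0.0169² = 0.241572 + 0.225245 + 0.000286 + 0.000286 = 0.467389
B_Reed = 1 / 0.467389 = 2.1395
Σp_Marsᵢ² = 0.2161² + 0.2563² + 0.4573² + 0.0704² = 0.046699 + 0.065690 + 0.209123 + 0.004956 = 0.326468
B_Mars = 1 / 0.326468 = 3.0631
Σp_Sedgᵢ² = 0.0121² + 0.6909² + 0.2909² + 0.0061² = 0.000146 + 0.477343 + 0.084623 + 0.000037 = 0.562149
B_Sedg = 1 / 0.562149 = 1.7789
Ranking by B (broadest → narrowest): Marsh Warbler (3.06) > Reed Warbler (2.14) > Sedge Warbler (1.78)

Marsh Warbler > Reed Warbler > Sedge Warbler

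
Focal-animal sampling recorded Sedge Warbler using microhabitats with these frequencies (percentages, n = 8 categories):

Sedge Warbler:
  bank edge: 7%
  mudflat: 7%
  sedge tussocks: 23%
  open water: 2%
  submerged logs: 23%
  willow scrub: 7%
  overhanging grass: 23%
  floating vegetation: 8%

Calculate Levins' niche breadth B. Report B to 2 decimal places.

Convert percentages to proportions (divide by 100).
Σpᵢ² = 0.07² + 0.07² + 0.23² + 0.02² + 0.23² + 0.07² + 0.23² + 0.08² = 0.0049 + 0.0049 + 0.0529 + 0.0004 + 0.0529 + 0.0049 + 0.0529 + 0.0064 = 0.1802
B = 1 / 0.1802 = 5.5494

5.55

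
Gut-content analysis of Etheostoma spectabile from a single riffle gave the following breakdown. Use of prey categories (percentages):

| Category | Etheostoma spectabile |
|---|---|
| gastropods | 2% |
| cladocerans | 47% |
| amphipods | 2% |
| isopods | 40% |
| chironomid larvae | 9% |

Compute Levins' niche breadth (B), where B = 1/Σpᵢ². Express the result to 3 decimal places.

2.565

Convert percentages to proportions (divide by 100).
Σpᵢ² = 0.02² + 0.47² + 0.02² + 0.40² + 0.09² = 0.0004 + 0.2209 + 0.0004 + 0.1600 + 0.0081 = 0.3898
B = 1 / 0.3898 = 2.56542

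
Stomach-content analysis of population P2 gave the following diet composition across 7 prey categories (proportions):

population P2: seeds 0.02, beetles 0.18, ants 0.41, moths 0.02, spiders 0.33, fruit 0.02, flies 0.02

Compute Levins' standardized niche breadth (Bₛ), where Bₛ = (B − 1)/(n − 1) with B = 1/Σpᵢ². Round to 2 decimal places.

Σpᵢ² = 0.02² + 0.18² + 0.41² + 0.02² + 0.33² + 0.02² + 0.02² = 0.0004 + 0.0324 + 0.1681 + 0.0004 + 0.1089 + 0.0004 + 0.0004 = 0.3110
B = 1 / 0.3110 = 3.2154
Bₛ = (B − 1)/(n − 1) = (3.2154 − 1)/(7 − 1) = 2.2154/6 = 0.3692

0.37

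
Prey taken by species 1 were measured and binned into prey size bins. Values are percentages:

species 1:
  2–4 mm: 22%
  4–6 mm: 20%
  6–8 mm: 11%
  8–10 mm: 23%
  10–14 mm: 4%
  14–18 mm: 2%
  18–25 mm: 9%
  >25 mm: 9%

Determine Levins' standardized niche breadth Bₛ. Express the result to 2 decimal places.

0.69

Convert percentages to proportions (divide by 100).
Σpᵢ² = 0.22² + 0.20² + 0.11² + 0.23² + 0.04² + 0.02² + 0.09² + 0.09² = 0.0484 + 0.0400 + 0.0121 + 0.0529 + 0.0016 + 0.0004 + 0.0081 + 0.0081 = 0.1716
B = 1 / 0.1716 = 5.8275
Bₛ = (B − 1)/(n − 1) = (5.8275 − 1)/(8 − 1) = 4.8275/7 = 0.6896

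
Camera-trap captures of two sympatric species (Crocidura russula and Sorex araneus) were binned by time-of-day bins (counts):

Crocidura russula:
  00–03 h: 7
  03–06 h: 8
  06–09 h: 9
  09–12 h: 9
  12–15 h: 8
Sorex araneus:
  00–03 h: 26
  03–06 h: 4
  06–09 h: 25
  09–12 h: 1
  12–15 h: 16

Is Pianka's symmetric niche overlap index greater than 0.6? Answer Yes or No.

Proportions for Crocidura russula (n=41): 7/41=0.1707, 8/41=0.1951, 9/41=0.2195, 9/41=0.2195, 8/41=0.1951
Proportions for Sorex araneus (n=72): 26/72=0.3611, 4/72=0.0556, 25/72=0.3472, 1/72=0.0139, 16/72=0.2222
Σ p₁ᵢp₂ᵢ = 0.061640 + 0.010848 + 0.076210 + 0.003051 + 0.043351 = 0.195100
Σp_1ᵢ² = 0.1707² + 0.1951² + 0.2195² + 0.2195² + 0.1951² = 0.029138 + 0.038064 + 0.048180 + 0.048180 + 0.038064 = 0.201626
Σp_2ᵢ² = 0.3611² + 0.0556² + 0.3472² + 0.0139² + 0.2222² = 0.130393 + 0.003091 + 0.120548 + 0.000193 + 0.049373 = 0.303598
O = 0.195100 / √(0.201626 × 0.303598) = 0.195100 / 0.2474131 = 0.7886
O = 0.7886 > 0.6 → Yes.

Yes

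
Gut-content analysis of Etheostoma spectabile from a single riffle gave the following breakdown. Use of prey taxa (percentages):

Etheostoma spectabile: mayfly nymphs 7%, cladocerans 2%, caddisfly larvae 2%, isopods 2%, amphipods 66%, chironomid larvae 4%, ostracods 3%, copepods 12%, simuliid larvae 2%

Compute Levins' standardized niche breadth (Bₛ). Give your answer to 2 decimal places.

Convert percentages to proportions (divide by 100).
Σpᵢ² = 0.07² + 0.02² + 0.02² + 0.02² + 0.66² + 0.04² + 0.03² + 0.12² + 0.02² = 0.0049 + 0.0004 + 0.0004 + 0.0004 + 0.4356 + 0.0016 + 0.0009 + 0.0144 + 0.0004 = 0.4590
B = 1 / 0.4590 = 2.1786
Bₛ = (B − 1)/(n − 1) = (2.1786 − 1)/(9 − 1) = 1.1786/8 = 0.1473

0.15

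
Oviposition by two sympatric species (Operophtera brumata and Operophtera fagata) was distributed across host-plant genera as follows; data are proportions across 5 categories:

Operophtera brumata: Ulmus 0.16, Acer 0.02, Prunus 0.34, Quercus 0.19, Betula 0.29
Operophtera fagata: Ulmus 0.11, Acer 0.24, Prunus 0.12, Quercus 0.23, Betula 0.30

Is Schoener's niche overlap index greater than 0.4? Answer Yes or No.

Σ|p₁ᵢ − p₂ᵢ| = 0.05 + 0.22 + 0.22 + 0.04 + 0.01 = 0.54
D = 1 − ½ × 0.54 = 1 − 0.270 = 0.7300
D = 0.7300 > 0.4 → Yes.

Yes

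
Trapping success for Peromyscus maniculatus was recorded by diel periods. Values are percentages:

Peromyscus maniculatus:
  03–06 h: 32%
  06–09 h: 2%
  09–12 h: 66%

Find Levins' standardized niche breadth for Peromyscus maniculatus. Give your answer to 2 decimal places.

Convert percentages to proportions (divide by 100).
Σpᵢ² = 0.32² + 0.02² + 0.66² = 0.1024 + 0.0004 + 0.4356 = 0.5384
B = 1 / 0.5384 = 1.8574
Bₛ = (B − 1)/(n − 1) = (1.8574 − 1)/(3 − 1) = 0.8574/2 = 0.4287

0.43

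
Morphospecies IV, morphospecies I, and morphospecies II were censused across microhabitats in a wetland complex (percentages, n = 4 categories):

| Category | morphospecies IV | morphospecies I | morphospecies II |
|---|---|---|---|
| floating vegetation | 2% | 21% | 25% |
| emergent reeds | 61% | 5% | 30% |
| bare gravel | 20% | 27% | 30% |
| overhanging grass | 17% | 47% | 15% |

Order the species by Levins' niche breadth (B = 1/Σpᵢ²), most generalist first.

Convert percentages to proportions (divide by 100).
Σp_IVᵢ² = 0.02² + 0.61² + 0.20² + 0.17² = 0.0004 + 0.3721 + 0.0400 + 0.0289 = 0.4414
B_IV = 1 / 0.4414 = 2.2655
Σp_Iᵢ² = 0.21² + 0.05² + 0.27² + 0.47² = 0.0441 + 0.0025 + 0.0729 + 0.2209 = 0.3404
B_I = 1 / 0.3404 = 2.9377
Σp_IIᵢ² = 0.25² + 0.30² + 0.30² + 0.15² = 0.0625 + 0.0900 + 0.0900 + 0.0225 = 0.2650
B_II = 1 / 0.2650 = 3.7736
Ranking by B (broadest → narrowest): morphospecies II (3.77) > morphospecies I (2.94) > morphospecies IV (2.27)

morphospecies II > morphospecies I > morphospecies IV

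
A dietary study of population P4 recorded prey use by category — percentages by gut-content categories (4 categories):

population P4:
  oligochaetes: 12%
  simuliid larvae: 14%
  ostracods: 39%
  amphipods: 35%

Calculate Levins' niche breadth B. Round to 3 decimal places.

Convert percentages to proportions (divide by 100).
Σpᵢ² = 0.12² + 0.14² + 0.39² + 0.35² = 0.0144 + 0.0196 + 0.1521 + 0.1225 = 0.3086
B = 1 / 0.3086 = 3.24044

3.240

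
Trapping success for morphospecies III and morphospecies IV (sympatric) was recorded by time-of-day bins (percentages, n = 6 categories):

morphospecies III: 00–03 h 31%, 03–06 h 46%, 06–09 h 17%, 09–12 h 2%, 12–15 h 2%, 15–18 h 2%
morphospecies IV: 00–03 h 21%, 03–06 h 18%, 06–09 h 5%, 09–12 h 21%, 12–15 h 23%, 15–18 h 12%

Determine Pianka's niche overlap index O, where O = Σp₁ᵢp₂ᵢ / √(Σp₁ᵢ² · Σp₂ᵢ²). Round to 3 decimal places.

0.661

Convert percentages to proportions (divide by 100).
Σ p₁ᵢp₂ᵢ = 0.0651 + 0.0828 + 0.0085 + 0.0042 + 0.0046 + 0.0024 = 0.1676
Σp_1ᵢ² = 0.31² + 0.46² + 0.17² + 0.02² + 0.02² + 0.02² = 0.0961 + 0.2116 + 0.0289 + 0.0004 + 0.0004 + 0.0004 = 0.3378
Σp_2ᵢ² = 0.21² + 0.18² + 0.05² + 0.21² + 0.23² + 0.12² = 0.0441 + 0.0324 + 0.0025 + 0.0441 + 0.0529 + 0.0144 = 0.1904
O = 0.1676 / √(0.3378 × 0.1904) = 0.1676 / 0.253608 = 0.66086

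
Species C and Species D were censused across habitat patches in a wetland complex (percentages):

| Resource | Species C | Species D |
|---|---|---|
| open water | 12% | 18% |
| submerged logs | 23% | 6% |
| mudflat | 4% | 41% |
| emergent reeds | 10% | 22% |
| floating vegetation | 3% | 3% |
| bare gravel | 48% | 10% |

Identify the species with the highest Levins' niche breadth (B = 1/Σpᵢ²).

Species D

Convert percentages to proportions (divide by 100).
Σp_Cᵢ² = 0.12² + 0.23² + 0.04² + 0.10² + 0.03² + 0.48² = 0.0144 + 0.0529 + 0.0016 + 0.0100 + 0.0009 + 0.2304 = 0.3102
B_C = 1 / 0.3102 = 3.2237
Σp_Dᵢ² = 0.18² + 0.06² + 0.41² + 0.22² + 0.03² + 0.10² = 0.0324 + 0.0036 + 0.1681 + 0.0484 + 0.0009 + 0.0100 = 0.2634
B_D = 1 / 0.2634 = 3.7965
Highest B → broadest niche (most generalist): Species D (B = 3.80).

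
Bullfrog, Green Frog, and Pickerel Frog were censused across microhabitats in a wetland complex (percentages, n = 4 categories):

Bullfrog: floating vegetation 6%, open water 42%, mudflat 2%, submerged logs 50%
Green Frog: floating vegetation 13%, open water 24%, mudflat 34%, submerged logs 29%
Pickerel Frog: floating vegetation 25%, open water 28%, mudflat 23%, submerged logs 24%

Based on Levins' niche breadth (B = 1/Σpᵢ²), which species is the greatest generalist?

Convert percentages to proportions (divide by 100).
Σp_Bullᵢ² = 0.06² + 0.42² + 0.02² + 0.50² = 0.0036 + 0.1764 + 0.0004 + 0.2500 = 0.4304
B_Bull = 1 / 0.4304 = 2.3234
Σp_Greeᵢ² = 0.13² + 0.24² + 0.34² + 0.29² = 0.0169 + 0.0576 + 0.1156 + 0.0841 = 0.2742
B_Gree = 1 / 0.2742 = 3.6470
Σp_Pickᵢ² = 0.25² + 0.28² + 0.23² + 0.24² = 0.0625 + 0.0784 + 0.0529 + 0.0576 = 0.2514
B_Pick = 1 / 0.2514 = 3.9777
Highest B → broadest niche (most generalist): Pickerel Frog (B = 3.98).

Pickerel Frog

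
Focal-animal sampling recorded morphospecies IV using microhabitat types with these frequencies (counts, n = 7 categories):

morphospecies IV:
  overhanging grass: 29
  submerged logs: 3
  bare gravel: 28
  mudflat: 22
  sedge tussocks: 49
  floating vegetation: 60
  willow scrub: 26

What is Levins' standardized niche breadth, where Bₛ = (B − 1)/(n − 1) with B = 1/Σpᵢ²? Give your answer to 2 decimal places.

Proportions for morphospecies IV (n=217): 29/217=0.1336, 3/217=0.0138, 28/217=0.1290, 22/217=0.1014, 49/217=0.2258, 60/217=0.2765, 26/217=0.1198
Σpᵢ² = 0.1336² + 0.0138² + 0.1290² + 0.1014² + 0.2258² + 0.2765² + 0.1198² = 0.017849 + 0.000190 + 0.016641 + 0.010282 + 0.050986 + 0.076452 + 0.014352 = 0.186752
B = 1 / 0.186752 = 5.3547
Bₛ = (B − 1)/(n − 1) = (5.3547 − 1)/(7 − 1) = 4.3547/6 = 0.7258

0.73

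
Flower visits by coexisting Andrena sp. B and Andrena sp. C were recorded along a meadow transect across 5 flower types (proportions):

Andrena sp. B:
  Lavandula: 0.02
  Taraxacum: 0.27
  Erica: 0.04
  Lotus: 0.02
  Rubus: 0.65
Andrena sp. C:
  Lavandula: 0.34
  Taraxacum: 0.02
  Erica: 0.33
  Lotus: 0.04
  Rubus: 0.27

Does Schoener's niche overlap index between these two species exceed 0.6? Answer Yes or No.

No

Σ|p₁ᵢ − p₂ᵢ| = 0.32 + 0.25 + 0.29 + 0.02 + 0.38 = 1.26
D = 1 − ½ × 1.26 = 1 − 0.630 = 0.3700
D = 0.3700 < 0.6 → No.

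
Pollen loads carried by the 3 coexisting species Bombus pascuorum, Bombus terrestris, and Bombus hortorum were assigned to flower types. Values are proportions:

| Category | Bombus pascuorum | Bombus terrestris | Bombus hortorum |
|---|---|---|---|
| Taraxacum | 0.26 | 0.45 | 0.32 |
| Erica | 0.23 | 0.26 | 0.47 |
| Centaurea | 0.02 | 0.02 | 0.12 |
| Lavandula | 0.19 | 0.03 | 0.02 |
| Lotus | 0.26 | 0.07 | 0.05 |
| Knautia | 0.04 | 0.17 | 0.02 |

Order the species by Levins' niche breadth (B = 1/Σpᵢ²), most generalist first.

Σp_pascᵢ² = 0.26² + 0.23² + 0.02² + 0.19² + 0.26² + 0.04² = 0.0676 + 0.0529 + 0.0004 + 0.0361 + 0.0676 + 0.0016 = 0.2262
B_pasc = 1 / 0.2262 = 4.4209
Σp_terrᵢ² = 0.45² + 0.26² + 0.02² + 0.03² + 0.07² + 0.17² = 0.2025 + 0.0676 + 0.0004 + 0.0009 + 0.0049 + 0.0289 = 0.3052
B_terr = 1 / 0.3052 = 3.2765
Σp_hortᵢ² = 0.32² + 0.47² + 0.12² + 0.02² + 0.05² + 0.02² = 0.1024 + 0.2209 + 0.0144 + 0.0004 + 0.0025 + 0.0004 = 0.3410
B_hort = 1 / 0.3410 = 2.9326
Ranking by B (broadest → narrowest): Bombus pascuorum (4.42) > Bombus terrestris (3.28) > Bombus hortorum (2.93)

Bombus pascuorum > Bombus terrestris > Bombus hortorum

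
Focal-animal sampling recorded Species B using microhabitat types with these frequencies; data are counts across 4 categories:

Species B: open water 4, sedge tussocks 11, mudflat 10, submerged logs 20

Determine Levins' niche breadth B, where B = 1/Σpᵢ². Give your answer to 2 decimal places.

3.18

Proportions for Species B (n=45): 4/45=0.0889, 11/45=0.2444, 10/45=0.2222, 20/45=0.4444
Σpᵢ² = 0.0889² + 0.2444² + 0.2222² + 0.4444² = 0.007903 + 0.059731 + 0.049373 + 0.197491 = 0.314498
B = 1 / 0.314498 = 3.1797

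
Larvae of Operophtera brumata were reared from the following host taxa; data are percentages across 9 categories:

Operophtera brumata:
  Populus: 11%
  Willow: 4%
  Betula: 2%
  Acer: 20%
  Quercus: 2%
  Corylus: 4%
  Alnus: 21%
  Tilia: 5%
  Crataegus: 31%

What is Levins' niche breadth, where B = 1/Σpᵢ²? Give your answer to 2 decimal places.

Convert percentages to proportions (divide by 100).
Σpᵢ² = 0.11² + 0.04² + 0.02² + 0.20² + 0.02² + 0.04² + 0.21² + 0.05² + 0.31² = 0.0121 + 0.0016 + 0.0004 + 0.0400 + 0.0004 + 0.0016 + 0.0441 + 0.0025 + 0.0961 = 0.1988
B = 1 / 0.1988 = 5.0302

5.03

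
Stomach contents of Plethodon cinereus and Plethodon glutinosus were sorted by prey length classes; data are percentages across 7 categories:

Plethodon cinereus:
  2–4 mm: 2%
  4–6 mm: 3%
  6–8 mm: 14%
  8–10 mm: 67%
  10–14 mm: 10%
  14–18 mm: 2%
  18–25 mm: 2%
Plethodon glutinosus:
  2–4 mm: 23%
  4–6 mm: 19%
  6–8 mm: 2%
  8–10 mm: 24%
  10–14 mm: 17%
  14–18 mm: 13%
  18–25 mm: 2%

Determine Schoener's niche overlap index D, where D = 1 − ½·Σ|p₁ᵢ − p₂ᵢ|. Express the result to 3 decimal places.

0.450

Convert percentages to proportions (divide by 100).
Σ|p₁ᵢ − p₂ᵢ| = 0.21 + 0.16 + 0.12 + 0.43 + 0.07 + 0.11 + 0.00 = 1.10
D = 1 − ½ × 1.10 = 1 − 0.550 = 0.45000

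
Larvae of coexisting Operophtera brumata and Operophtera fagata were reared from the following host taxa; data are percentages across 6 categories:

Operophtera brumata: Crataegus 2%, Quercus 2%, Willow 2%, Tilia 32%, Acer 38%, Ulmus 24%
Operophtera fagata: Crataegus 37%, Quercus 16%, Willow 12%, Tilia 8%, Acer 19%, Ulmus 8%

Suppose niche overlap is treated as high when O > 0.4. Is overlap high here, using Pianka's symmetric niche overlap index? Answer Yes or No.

Yes

Convert percentages to proportions (divide by 100).
Σ p₁ᵢp₂ᵢ = 0.0074 + 0.0032 + 0.0024 + 0.0256 + 0.0722 + 0.0192 = 0.1300
Σp_1ᵢ² = 0.02² + 0.02² + 0.02² + 0.32² + 0.38² + 0.24² = 0.0004 + 0.0004 + 0.0004 + 0.1024 + 0.1444 + 0.0576 = 0.3056
Σp_2ᵢ² = 0.37² + 0.16² + 0.12² + 0.08² + 0.19² + 0.08² = 0.1369 + 0.0256 + 0.0144 + 0.0064 + 0.0361 + 0.0064 = 0.2258
O = 0.1300 / √(0.3056 × 0.2258) = 0.1300 / 0.26269 = 0.4949
O = 0.4949 > 0.4 → Yes.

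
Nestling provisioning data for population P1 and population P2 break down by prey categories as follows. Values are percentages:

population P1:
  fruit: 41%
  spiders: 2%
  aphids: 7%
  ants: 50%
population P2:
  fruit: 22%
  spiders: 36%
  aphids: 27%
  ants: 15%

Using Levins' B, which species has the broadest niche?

population P2

Convert percentages to proportions (divide by 100).
Σp_P1ᵢ² = 0.41² + 0.02² + 0.07² + 0.50² = 0.1681 + 0.0004 + 0.0049 + 0.2500 = 0.4234
B_P1 = 1 / 0.4234 = 2.3618
Σp_P2ᵢ² = 0.22² + 0.36² + 0.27² + 0.15² = 0.0484 + 0.1296 + 0.0729 + 0.0225 = 0.2734
B_P2 = 1 / 0.2734 = 3.6576
Highest B → broadest niche (most generalist): population P2 (B = 3.66).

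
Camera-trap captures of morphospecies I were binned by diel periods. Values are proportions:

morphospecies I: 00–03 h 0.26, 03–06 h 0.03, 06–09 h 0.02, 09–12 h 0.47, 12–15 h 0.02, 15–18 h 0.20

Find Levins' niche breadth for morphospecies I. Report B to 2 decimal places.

3.03

Σpᵢ² = 0.26² + 0.03² + 0.02² + 0.47² + 0.02² + 0.20² = 0.0676 + 0.0009 + 0.0004 + 0.2209 + 0.0004 + 0.0400 = 0.3302
B = 1 / 0.3302 = 3.0285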